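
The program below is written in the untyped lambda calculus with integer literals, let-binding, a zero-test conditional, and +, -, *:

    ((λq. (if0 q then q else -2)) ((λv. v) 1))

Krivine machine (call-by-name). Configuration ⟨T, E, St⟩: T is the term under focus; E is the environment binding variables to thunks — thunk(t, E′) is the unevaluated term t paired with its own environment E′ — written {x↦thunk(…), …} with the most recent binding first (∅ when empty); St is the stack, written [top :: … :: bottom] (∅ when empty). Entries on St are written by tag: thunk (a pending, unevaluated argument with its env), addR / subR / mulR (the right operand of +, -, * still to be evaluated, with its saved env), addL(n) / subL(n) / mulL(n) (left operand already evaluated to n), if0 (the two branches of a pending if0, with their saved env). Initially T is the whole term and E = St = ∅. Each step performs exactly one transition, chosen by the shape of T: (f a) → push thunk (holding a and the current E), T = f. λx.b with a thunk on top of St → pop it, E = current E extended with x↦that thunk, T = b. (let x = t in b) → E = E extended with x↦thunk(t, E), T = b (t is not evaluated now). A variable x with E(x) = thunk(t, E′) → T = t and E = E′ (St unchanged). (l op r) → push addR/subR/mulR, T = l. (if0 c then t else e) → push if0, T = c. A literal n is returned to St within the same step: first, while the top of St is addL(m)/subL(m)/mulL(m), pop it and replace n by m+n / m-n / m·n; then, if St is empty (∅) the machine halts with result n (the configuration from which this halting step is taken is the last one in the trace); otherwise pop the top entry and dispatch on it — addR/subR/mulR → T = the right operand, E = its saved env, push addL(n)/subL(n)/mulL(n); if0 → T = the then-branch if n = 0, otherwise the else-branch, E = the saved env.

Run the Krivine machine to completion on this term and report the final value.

Answer: -2

Machine steps:
0. <T=((λq. (if0 q then q else -2)) ((λv. v) 1)), E=∅, St=∅>
1. <T=(λq. (if0 q then q else -2)), E=∅, St=[thunk]>
2. <T=(if0 q then q else -2), E={q↦thunk(((λv. v) 1), ∅)}, St=∅>
3. <T=q, E={q↦thunk(((λv. v) 1), ∅)}, St=[if0]>
4. <T=((λv. v) 1), E=∅, St=[if0]>
5. <T=(λv. v), E=∅, St=[thunk :: if0]>
6. <T=v, E={v↦thunk(1, ∅)}, St=[if0]>
7. <T=1, E=∅, St=[if0]>
8. <T=-2, E={q↦thunk(((λv. v) 1), ∅)}, St=∅>
→ final value -2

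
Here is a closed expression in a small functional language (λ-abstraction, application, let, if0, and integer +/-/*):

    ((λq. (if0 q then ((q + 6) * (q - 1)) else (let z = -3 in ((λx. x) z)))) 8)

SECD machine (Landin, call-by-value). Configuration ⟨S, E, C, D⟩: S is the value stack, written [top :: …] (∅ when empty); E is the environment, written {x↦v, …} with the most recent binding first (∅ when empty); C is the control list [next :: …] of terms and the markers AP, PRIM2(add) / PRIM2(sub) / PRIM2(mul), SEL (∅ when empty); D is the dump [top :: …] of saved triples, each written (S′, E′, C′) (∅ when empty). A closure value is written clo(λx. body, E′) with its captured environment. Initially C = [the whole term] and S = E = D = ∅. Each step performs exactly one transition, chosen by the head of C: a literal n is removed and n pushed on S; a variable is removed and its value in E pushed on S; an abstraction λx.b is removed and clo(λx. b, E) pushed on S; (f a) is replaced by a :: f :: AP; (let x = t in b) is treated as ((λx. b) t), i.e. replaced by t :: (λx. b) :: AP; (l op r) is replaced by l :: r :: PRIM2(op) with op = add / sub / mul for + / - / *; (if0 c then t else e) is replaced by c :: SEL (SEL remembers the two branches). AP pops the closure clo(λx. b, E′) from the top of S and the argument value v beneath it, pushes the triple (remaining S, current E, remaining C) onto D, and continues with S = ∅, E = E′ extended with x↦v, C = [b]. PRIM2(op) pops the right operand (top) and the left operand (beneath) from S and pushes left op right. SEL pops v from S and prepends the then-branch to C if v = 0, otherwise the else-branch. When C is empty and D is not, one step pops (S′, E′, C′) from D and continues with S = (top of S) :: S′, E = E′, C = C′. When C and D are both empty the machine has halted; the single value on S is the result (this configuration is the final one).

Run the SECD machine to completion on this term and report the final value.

step 0: <S=∅, E=∅, C=[((λq. (if0 q then ((q + 6) * (q - 1)) else (let z = -3 in ((λx. x) z)))) 8)], D=∅>
step 1: <S=∅, E=∅, C=[8 :: (λq. (if0 q then ((q + 6) * (q - 1)) else (let z = -3 in ((λx. x) z)))) :: AP], D=∅>
step 2: <S=[8], E=∅, C=[(λq. (if0 q then ((q + 6) * (q - 1)) else (let z = -3 in ((λx. x) z)))) :: AP], D=∅>
step 3: <S=[clo(λq. (if0 q then ((q + 6) * (q - 1)) else (let z = -3 in ((λx. x) z))), ∅) :: 8], E=∅, C=[AP], D=∅>
step 4: <S=∅, E={q↦8}, C=[(if0 q then ((q + 6) * (q - 1)) else (let z = -3 in ((λx. x) z)))], D=[(∅, ∅, ∅)]>
step 5: <S=∅, E={q↦8}, C=[q :: SEL], D=[(∅, ∅, ∅)]>
step 6: <S=[8], E={q↦8}, C=[SEL], D=[(∅, ∅, ∅)]>
step 7: <S=∅, E={q↦8}, C=[(let z = -3 in ((λx. x) z))], D=[(∅, ∅, ∅)]>
step 8: <S=∅, E={q↦8}, C=[-3 :: (λz. ((λx. x) z)) :: AP], D=[(∅, ∅, ∅)]>
step 9: <S=[-3], E={q↦8}, C=[(λz. ((λx. x) z)) :: AP], D=[(∅, ∅, ∅)]>
step 10: <S=[clo(λz. ((λx. x) z), {q↦8}) :: -3], E={q↦8}, C=[AP], D=[(∅, ∅, ∅)]>
step 11: <S=∅, E={z↦-3, q↦8}, C=[((λx. x) z)], D=[(∅, {q↦8}, ∅) :: (∅, ∅, ∅)]>
step 12: <S=∅, E={z↦-3, q↦8}, C=[z :: (λx. x) :: AP], D=[(∅, {q↦8}, ∅) :: (∅, ∅, ∅)]>
step 13: <S=[-3], E={z↦-3, q↦8}, C=[(λx. x) :: AP], D=[(∅, {q↦8}, ∅) :: (∅, ∅, ∅)]>
step 14: <S=[clo(λx. x, {z↦-3, q↦8}) :: -3], E={z↦-3, q↦8}, C=[AP], D=[(∅, {q↦8}, ∅) :: (∅, ∅, ∅)]>
step 15: <S=∅, E={x↦-3, z↦-3, q↦8}, C=[x], D=[(∅, {z↦-3, q↦8}, ∅) :: (∅, {q↦8}, ∅) :: (∅, ∅, ∅)]>
step 16: <S=[-3], E={x↦-3, z↦-3, q↦8}, C=∅, D=[(∅, {z↦-3, q↦8}, ∅) :: (∅, {q↦8}, ∅) :: (∅, ∅, ∅)]>
step 17: <S=[-3], E={z↦-3, q↦8}, C=∅, D=[(∅, {q↦8}, ∅) :: (∅, ∅, ∅)]>
step 18: <S=[-3], E={q↦8}, C=∅, D=[(∅, ∅, ∅)]>
step 19: <S=[-3], E=∅, C=∅, D=∅>
→ final value -3

Answer: -3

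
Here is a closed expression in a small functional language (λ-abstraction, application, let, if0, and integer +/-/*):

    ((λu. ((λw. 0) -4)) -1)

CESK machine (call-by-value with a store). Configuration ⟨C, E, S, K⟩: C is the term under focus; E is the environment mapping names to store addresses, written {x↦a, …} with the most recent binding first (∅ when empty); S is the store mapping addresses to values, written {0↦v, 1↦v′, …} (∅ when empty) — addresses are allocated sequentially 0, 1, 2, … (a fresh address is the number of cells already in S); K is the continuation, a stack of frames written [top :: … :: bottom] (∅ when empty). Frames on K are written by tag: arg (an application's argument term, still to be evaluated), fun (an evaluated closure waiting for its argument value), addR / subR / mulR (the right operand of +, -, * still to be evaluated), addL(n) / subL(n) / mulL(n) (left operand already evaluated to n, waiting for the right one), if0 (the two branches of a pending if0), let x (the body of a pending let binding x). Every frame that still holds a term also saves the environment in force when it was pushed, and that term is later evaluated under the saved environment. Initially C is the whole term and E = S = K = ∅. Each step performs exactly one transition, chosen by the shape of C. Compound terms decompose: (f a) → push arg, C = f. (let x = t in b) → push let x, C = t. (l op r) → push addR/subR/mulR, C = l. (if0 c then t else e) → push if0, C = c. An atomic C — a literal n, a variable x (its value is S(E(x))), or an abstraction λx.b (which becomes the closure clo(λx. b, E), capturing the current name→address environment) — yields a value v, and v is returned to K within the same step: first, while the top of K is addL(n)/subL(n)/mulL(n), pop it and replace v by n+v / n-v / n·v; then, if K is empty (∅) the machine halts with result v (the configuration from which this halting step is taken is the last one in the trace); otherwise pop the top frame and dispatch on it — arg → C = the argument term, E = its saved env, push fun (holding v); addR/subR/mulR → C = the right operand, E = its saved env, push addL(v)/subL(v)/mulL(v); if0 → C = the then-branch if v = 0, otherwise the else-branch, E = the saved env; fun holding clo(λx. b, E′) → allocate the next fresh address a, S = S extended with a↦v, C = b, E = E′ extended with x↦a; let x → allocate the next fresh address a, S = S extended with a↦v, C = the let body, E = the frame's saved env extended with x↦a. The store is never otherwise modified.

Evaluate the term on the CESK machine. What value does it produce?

Answer: 0

Derivation:
step 0: <C=((λu. ((λw. 0) -4)) -1), E=∅, S=∅, K=∅>
step 1: <C=(λu. ((λw. 0) -4)), E=∅, S=∅, K=[arg]>
step 2: <C=-1, E=∅, S=∅, K=[fun]>
step 3: <C=((λw. 0) -4), E={u↦0}, S={0↦-1}, K=∅>
step 4: <C=(λw. 0), E={u↦0}, S={0↦-1}, K=[arg]>
step 5: <C=-4, E={u↦0}, S={0↦-1}, K=[fun]>
step 6: <C=0, E={w↦1, u↦0}, S={0↦-1, 1↦-4}, K=∅>
→ final value 0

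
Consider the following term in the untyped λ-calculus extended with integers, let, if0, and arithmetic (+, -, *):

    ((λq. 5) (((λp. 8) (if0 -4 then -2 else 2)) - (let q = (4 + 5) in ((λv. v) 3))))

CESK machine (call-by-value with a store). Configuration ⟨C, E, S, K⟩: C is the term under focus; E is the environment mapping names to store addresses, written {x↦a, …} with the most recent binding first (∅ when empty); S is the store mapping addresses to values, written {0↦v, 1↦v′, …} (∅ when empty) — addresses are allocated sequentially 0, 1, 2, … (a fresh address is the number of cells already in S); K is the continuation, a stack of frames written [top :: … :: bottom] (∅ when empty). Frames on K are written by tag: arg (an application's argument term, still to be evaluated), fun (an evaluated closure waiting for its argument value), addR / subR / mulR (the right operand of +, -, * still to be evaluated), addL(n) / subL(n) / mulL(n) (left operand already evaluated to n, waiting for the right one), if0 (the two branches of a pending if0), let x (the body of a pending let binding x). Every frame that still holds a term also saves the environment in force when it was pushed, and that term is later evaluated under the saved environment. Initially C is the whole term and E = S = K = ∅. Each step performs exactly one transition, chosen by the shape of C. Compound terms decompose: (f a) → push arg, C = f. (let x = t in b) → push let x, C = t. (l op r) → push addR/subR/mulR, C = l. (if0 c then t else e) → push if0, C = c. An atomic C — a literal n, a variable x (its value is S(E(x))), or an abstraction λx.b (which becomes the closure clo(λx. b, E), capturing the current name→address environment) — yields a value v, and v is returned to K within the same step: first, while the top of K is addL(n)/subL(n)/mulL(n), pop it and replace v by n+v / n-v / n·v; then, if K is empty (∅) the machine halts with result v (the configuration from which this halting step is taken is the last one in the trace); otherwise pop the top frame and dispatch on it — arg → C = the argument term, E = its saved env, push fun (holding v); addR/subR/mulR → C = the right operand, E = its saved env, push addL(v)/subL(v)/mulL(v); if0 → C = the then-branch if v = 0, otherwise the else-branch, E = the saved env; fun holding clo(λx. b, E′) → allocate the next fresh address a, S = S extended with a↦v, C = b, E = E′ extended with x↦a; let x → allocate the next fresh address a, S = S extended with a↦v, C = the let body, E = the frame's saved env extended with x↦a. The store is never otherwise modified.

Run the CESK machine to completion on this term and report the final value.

0. [C=((λq. 5) (((λp. 8) (if0 -4 then -2 else 2)) - (let q = (4 + 5) in ((λv. v) 3)))) | E=∅ | S=∅ | K=∅]
1. [C=(λq. 5) | E=∅ | S=∅ | K=[arg]]
2. [C=(((λp. 8) (if0 -4 then -2 else 2)) - (let q = (4 + 5) in ((λv. v) 3))) | E=∅ | S=∅ | K=[fun]]
3. [C=((λp. 8) (if0 -4 then -2 else 2)) | E=∅ | S=∅ | K=[subR :: fun]]
4. [C=(λp. 8) | E=∅ | S=∅ | K=[arg :: subR :: fun]]
5. [C=(if0 -4 then -2 else 2) | E=∅ | S=∅ | K=[fun :: subR :: fun]]
6. [C=-4 | E=∅ | S=∅ | K=[if0 :: fun :: subR :: fun]]
7. [C=2 | E=∅ | S=∅ | K=[fun :: subR :: fun]]
8. [C=8 | E={p↦0} | S={0↦2} | K=[subR :: fun]]
9. [C=(let q = (4 + 5) in ((λv. v) 3)) | E=∅ | S={0↦2} | K=[subL(8) :: fun]]
10. [C=(4 + 5) | E=∅ | S={0↦2} | K=[let q :: subL(8) :: fun]]
11. [C=4 | E=∅ | S={0↦2} | K=[addR :: let q :: subL(8) :: fun]]
12. [C=5 | E=∅ | S={0↦2} | K=[addL(4) :: let q :: subL(8) :: fun]]
13. [C=((λv. v) 3) | E={q↦1} | S={0↦2, 1↦9} | K=[subL(8) :: fun]]
14. [C=(λv. v) | E={q↦1} | S={0↦2, 1↦9} | K=[arg :: subL(8) :: fun]]
15. [C=3 | E={q↦1} | S={0↦2, 1↦9} | K=[fun :: subL(8) :: fun]]
16. [C=v | E={v↦2, q↦1} | S={0↦2, 1↦9, 2↦3} | K=[subL(8) :: fun]]
17. [C=5 | E={q↦3} | S={0↦2, 1↦9, 2↦3, 3↦5} | K=∅]
→ final value 5

Answer: 5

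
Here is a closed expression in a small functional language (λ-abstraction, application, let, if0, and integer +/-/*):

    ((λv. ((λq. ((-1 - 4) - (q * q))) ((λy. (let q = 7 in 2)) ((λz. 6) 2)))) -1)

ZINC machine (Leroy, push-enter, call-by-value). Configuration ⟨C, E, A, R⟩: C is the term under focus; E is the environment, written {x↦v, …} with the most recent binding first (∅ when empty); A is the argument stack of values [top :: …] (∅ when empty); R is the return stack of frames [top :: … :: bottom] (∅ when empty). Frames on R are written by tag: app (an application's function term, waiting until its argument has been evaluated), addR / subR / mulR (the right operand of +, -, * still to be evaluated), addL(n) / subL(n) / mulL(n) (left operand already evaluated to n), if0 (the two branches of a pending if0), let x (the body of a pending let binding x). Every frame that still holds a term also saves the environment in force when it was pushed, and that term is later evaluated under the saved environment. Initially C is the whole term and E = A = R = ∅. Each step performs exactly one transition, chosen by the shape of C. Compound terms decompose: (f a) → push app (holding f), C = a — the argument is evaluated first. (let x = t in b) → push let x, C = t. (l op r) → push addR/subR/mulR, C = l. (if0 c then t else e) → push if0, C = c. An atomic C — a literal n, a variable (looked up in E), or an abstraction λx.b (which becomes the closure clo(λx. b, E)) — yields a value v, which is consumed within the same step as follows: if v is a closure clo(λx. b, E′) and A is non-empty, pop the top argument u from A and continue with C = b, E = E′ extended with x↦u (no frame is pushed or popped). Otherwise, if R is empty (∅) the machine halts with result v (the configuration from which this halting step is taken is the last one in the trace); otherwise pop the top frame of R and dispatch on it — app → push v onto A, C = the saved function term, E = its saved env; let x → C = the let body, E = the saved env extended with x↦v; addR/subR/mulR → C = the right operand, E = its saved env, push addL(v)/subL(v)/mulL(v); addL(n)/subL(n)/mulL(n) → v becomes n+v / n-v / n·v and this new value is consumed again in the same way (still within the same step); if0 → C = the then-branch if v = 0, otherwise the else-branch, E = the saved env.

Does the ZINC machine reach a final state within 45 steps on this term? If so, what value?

Answer: -9

Derivation:
step 0: <C=((λv. ((λq. ((-1 - 4) - (q * q))) ((λy. (let q = 7 in 2)) ((λz. 6) 2)))) -1), E=∅, A=∅, R=∅>
step 1: <C=-1, E=∅, A=∅, R=[app]>
step 2: <C=(λv. ((λq. ((-1 - 4) - (q * q))) ((λy. (let q = 7 in 2)) ((λz. 6) 2)))), E=∅, A=[-1], R=∅>
step 3: <C=((λq. ((-1 - 4) - (q * q))) ((λy. (let q = 7 in 2)) ((λz. 6) 2))), E={v↦-1}, A=∅, R=∅>
step 4: <C=((λy. (let q = 7 in 2)) ((λz. 6) 2)), E={v↦-1}, A=∅, R=[app]>
step 5: <C=((λz. 6) 2), E={v↦-1}, A=∅, R=[app :: app]>
step 6: <C=2, E={v↦-1}, A=∅, R=[app :: app :: app]>
step 7: <C=(λz. 6), E={v↦-1}, A=[2], R=[app :: app]>
step 8: <C=6, E={z↦2, v↦-1}, A=∅, R=[app :: app]>
step 9: <C=(λy. (let q = 7 in 2)), E={v↦-1}, A=[6], R=[app]>
step 10: <C=(let q = 7 in 2), E={y↦6, v↦-1}, A=∅, R=[app]>
step 11: <C=7, E={y↦6, v↦-1}, A=∅, R=[let q :: app]>
step 12: <C=2, E={q↦7, y↦6, v↦-1}, A=∅, R=[app]>
step 13: <C=(λq. ((-1 - 4) - (q * q))), E={v↦-1}, A=[2], R=∅>
step 14: <C=((-1 - 4) - (q * q)), E={q↦2, v↦-1}, A=∅, R=∅>
step 15: <C=(-1 - 4), E={q↦2, v↦-1}, A=∅, R=[subR]>
step 16: <C=-1, E={q↦2, v↦-1}, A=∅, R=[subR :: subR]>
step 17: <C=4, E={q↦2, v↦-1}, A=∅, R=[subL(-1) :: subR]>
step 18: <C=(q * q), E={q↦2, v↦-1}, A=∅, R=[subL(-5)]>
step 19: <C=q, E={q↦2, v↦-1}, A=∅, R=[mulR :: subL(-5)]>
step 20: <C=q, E={q↦2, v↦-1}, A=∅, R=[mulL(2) :: subL(-5)]>
→ final value -9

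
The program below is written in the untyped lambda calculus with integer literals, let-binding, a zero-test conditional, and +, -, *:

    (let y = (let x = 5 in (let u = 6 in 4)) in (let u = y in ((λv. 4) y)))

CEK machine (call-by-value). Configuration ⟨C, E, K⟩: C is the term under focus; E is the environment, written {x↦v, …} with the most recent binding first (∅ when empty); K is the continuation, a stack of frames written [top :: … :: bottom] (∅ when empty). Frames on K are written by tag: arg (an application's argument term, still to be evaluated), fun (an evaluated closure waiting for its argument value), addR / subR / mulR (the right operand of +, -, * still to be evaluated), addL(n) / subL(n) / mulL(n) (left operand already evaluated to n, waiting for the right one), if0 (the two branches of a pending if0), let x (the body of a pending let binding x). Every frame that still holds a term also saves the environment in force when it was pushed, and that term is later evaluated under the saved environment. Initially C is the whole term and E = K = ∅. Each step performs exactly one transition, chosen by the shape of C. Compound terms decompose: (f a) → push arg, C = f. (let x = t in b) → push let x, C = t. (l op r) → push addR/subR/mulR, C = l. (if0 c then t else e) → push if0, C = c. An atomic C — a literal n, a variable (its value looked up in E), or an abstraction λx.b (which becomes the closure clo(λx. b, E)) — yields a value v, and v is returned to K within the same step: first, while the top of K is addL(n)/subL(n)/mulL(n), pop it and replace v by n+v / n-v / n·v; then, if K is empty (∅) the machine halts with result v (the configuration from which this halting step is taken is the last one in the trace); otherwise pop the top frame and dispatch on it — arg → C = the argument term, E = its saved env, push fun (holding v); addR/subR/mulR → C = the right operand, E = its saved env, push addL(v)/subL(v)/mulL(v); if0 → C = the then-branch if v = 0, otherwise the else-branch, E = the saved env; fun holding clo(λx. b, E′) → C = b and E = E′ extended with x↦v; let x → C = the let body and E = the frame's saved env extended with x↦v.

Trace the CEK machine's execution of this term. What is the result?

0. [C=(let y = (let x = 5 in (let u = 6 in 4)) in (let u = y in ((λv. 4) y))) | E=∅ | K=∅]
1. [C=(let x = 5 in (let u = 6 in 4)) | E=∅ | K=[let y]]
2. [C=5 | E=∅ | K=[let x :: let y]]
3. [C=(let u = 6 in 4) | E={x↦5} | K=[let y]]
4. [C=6 | E={x↦5} | K=[let u :: let y]]
5. [C=4 | E={u↦6, x↦5} | K=[let y]]
6. [C=(let u = y in ((λv. 4) y)) | E={y↦4} | K=∅]
7. [C=y | E={y↦4} | K=[let u]]
8. [C=((λv. 4) y) | E={u↦4, y↦4} | K=∅]
9. [C=(λv. 4) | E={u↦4, y↦4} | K=[arg]]
10. [C=y | E={u↦4, y↦4} | K=[fun]]
11. [C=4 | E={v↦4, u↦4, y↦4} | K=∅]
→ final value 4

Answer: 4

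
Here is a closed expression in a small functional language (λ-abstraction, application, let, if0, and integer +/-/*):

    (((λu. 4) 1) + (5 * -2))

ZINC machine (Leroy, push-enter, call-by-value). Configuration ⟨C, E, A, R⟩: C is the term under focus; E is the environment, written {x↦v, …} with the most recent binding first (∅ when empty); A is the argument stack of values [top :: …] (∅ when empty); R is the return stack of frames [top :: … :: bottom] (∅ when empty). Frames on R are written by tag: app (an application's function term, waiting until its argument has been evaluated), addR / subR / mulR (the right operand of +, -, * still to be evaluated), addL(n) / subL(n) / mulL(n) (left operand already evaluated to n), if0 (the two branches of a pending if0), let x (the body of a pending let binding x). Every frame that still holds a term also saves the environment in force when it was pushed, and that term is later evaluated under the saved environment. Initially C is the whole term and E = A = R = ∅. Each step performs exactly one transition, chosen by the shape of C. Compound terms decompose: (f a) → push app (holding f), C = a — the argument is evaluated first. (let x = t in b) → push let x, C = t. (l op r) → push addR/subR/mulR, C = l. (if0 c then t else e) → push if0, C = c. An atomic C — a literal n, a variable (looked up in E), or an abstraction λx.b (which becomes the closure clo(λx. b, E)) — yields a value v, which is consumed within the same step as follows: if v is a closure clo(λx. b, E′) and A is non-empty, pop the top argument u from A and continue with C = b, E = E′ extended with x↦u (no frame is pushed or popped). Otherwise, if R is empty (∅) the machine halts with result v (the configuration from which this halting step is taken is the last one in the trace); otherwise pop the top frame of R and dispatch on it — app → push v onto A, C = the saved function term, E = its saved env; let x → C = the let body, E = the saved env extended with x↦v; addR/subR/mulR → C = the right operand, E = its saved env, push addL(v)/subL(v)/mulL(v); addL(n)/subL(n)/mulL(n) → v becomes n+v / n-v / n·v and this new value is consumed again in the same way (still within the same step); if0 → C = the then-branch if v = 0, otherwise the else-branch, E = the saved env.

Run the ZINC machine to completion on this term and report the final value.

[0] <C=(((λu. 4) 1) + (5 * -2)), E=∅, A=∅, R=∅>
[1] <C=((λu. 4) 1), E=∅, A=∅, R=[addR]>
[2] <C=1, E=∅, A=∅, R=[app :: addR]>
[3] <C=(λu. 4), E=∅, A=[1], R=[addR]>
[4] <C=4, E={u↦1}, A=∅, R=[addR]>
[5] <C=(5 * -2), E=∅, A=∅, R=[addL(4)]>
[6] <C=5, E=∅, A=∅, R=[mulR :: addL(4)]>
[7] <C=-2, E=∅, A=∅, R=[mulL(5) :: addL(4)]>
→ final value -6

Answer: -6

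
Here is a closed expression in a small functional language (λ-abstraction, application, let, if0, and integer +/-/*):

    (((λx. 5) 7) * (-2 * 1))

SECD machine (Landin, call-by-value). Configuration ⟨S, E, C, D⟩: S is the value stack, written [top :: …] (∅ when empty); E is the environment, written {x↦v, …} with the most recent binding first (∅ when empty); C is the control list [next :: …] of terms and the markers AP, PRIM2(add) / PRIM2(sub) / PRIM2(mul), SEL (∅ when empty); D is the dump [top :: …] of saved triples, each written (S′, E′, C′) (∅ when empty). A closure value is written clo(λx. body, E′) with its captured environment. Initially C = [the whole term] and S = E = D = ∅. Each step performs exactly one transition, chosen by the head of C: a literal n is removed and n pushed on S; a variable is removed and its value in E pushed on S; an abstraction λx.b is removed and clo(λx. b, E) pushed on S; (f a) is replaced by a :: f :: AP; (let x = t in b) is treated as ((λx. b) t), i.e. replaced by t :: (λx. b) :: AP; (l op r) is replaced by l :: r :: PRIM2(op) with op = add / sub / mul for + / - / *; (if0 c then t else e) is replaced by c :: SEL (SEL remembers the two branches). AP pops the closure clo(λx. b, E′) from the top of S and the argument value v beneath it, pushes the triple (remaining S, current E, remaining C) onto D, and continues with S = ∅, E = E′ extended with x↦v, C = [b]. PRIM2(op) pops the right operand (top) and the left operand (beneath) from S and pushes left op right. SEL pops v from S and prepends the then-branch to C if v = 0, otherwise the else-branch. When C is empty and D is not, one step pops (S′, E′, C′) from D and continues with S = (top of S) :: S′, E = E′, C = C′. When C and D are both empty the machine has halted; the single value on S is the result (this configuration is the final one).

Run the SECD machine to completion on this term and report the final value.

Answer: -10

Execution trace:
t=0: [S=∅ | E=∅ | C=[(((λx. 5) 7) * (-2 * 1))] | D=∅]
t=1: [S=∅ | E=∅ | C=[((λx. 5) 7) :: (-2 * 1) :: PRIM2(mul)] | D=∅]
t=2: [S=∅ | E=∅ | C=[7 :: (λx. 5) :: AP :: (-2 * 1) :: PRIM2(mul)] | D=∅]
t=3: [S=[7] | E=∅ | C=[(λx. 5) :: AP :: (-2 * 1) :: PRIM2(mul)] | D=∅]
t=4: [S=[clo(λx. 5, ∅) :: 7] | E=∅ | C=[AP :: (-2 * 1) :: PRIM2(mul)] | D=∅]
t=5: [S=∅ | E={x↦7} | C=[5] | D=[(∅, ∅, [(-2 * 1) :: PRIM2(mul)])]]
t=6: [S=[5] | E={x↦7} | C=∅ | D=[(∅, ∅, [(-2 * 1) :: PRIM2(mul)])]]
t=7: [S=[5] | E=∅ | C=[(-2 * 1) :: PRIM2(mul)] | D=∅]
t=8: [S=[5] | E=∅ | C=[-2 :: 1 :: PRIM2(mul) :: PRIM2(mul)] | D=∅]
t=9: [S=[-2 :: 5] | E=∅ | C=[1 :: PRIM2(mul) :: PRIM2(mul)] | D=∅]
t=10: [S=[1 :: -2 :: 5] | E=∅ | C=[PRIM2(mul) :: PRIM2(mul)] | D=∅]
t=11: [S=[-2 :: 5] | E=∅ | C=[PRIM2(mul)] | D=∅]
t=12: [S=[-10] | E=∅ | C=∅ | D=∅]
→ final value -10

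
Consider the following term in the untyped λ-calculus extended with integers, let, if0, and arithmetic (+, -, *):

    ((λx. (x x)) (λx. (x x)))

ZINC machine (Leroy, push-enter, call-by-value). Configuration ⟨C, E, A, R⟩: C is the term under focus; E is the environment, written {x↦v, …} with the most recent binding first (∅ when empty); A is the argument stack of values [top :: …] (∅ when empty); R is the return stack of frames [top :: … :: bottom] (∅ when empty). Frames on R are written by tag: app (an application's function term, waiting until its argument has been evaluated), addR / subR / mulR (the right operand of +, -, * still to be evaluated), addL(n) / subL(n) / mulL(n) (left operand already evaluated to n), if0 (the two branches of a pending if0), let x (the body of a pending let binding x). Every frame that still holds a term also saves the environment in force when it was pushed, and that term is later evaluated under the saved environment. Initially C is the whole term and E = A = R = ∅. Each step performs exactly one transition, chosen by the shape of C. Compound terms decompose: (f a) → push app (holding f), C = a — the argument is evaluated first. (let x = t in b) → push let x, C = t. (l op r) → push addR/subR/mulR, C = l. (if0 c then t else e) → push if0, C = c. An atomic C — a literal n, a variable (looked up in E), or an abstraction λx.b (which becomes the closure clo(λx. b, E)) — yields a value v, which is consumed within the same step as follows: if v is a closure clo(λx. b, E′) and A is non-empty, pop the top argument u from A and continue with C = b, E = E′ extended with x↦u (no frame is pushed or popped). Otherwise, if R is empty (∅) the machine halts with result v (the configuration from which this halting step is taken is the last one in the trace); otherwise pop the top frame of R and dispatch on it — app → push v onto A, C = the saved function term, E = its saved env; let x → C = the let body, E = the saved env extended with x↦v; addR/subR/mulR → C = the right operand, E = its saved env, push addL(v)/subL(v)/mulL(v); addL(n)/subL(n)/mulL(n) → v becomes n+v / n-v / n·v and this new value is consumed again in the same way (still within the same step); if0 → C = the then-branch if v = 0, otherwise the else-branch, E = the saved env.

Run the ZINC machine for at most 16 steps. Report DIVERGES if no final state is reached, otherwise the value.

Answer: DIVERGES (no final state within 16 steps)

Execution trace:
step 0: <C=((λx. (x x)) (λx. (x x))), E=∅, A=∅, R=∅>
step 1: <C=(λx. (x x)), E=∅, A=∅, R=[app]>
step 2: <C=(λx. (x x)), E=∅, A=[clo(λx. (x x), ∅)], R=∅>
step 3: <C=(x x), E={x↦clo(λx. (x x), ∅)}, A=∅, R=∅>
step 4: <C=x, E={x↦clo(λx. (x x), ∅)}, A=∅, R=[app]>
step 5: <C=x, E={x↦clo(λx. (x x), ∅)}, A=[clo(λx. (x x), ∅)], R=∅>
… configuration repeats with period 3 (steps 3–5 recur indefinitely) …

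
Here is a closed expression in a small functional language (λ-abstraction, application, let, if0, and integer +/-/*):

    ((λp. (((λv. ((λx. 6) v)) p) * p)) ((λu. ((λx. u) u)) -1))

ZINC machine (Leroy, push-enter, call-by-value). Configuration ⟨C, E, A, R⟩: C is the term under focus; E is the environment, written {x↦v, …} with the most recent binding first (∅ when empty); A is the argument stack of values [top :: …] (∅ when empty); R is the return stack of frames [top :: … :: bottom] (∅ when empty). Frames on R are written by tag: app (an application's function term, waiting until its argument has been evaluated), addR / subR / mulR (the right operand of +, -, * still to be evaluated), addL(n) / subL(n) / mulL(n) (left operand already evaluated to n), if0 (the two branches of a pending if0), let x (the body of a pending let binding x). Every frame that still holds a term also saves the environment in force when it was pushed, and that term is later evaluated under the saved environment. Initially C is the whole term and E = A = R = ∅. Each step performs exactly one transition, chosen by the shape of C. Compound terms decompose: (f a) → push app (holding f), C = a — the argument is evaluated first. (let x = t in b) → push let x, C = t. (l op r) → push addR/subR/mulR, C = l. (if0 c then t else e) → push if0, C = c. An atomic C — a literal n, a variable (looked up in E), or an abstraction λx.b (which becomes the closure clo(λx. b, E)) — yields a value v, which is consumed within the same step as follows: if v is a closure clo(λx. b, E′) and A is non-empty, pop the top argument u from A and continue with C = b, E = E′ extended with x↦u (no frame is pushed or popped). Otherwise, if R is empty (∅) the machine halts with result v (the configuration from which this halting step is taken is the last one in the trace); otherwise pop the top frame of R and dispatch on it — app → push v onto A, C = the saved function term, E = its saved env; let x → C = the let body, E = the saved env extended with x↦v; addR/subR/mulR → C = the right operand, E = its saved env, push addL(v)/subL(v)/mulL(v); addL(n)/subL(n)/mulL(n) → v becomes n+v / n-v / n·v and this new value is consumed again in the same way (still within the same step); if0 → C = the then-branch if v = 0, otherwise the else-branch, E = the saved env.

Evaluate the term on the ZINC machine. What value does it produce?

step 0: ⟨C=((λp. (((λv. ((λx. 6) v)) p) * p)) ((λu. ((λx. u) u)) -1)); E=∅; A=∅; R=∅⟩
step 1: ⟨C=((λu. ((λx. u) u)) -1); E=∅; A=∅; R=[app]⟩
step 2: ⟨C=-1; E=∅; A=∅; R=[app :: app]⟩
step 3: ⟨C=(λu. ((λx. u) u)); E=∅; A=[-1]; R=[app]⟩
step 4: ⟨C=((λx. u) u); E={u↦-1}; A=∅; R=[app]⟩
step 5: ⟨C=u; E={u↦-1}; A=∅; R=[app :: app]⟩
step 6: ⟨C=(λx. u); E={u↦-1}; A=[-1]; R=[app]⟩
step 7: ⟨C=u; E={x↦-1, u↦-1}; A=∅; R=[app]⟩
step 8: ⟨C=(λp. (((λv. ((λx. 6) v)) p) * p)); E=∅; A=[-1]; R=∅⟩
step 9: ⟨C=(((λv. ((λx. 6) v)) p) * p); E={p↦-1}; A=∅; R=∅⟩
step 10: ⟨C=((λv. ((λx. 6) v)) p); E={p↦-1}; A=∅; R=[mulR]⟩
step 11: ⟨C=p; E={p↦-1}; A=∅; R=[app :: mulR]⟩
step 12: ⟨C=(λv. ((λx. 6) v)); E={p↦-1}; A=[-1]; R=[mulR]⟩
step 13: ⟨C=((λx. 6) v); E={v↦-1, p↦-1}; A=∅; R=[mulR]⟩
step 14: ⟨C=v; E={v↦-1, p↦-1}; A=∅; R=[app :: mulR]⟩
step 15: ⟨C=(λx. 6); E={v↦-1, p↦-1}; A=[-1]; R=[mulR]⟩
step 16: ⟨C=6; E={x↦-1, v↦-1, p↦-1}; A=∅; R=[mulR]⟩
step 17: ⟨C=p; E={p↦-1}; A=∅; R=[mulL(6)]⟩
→ final value -6

Answer: -6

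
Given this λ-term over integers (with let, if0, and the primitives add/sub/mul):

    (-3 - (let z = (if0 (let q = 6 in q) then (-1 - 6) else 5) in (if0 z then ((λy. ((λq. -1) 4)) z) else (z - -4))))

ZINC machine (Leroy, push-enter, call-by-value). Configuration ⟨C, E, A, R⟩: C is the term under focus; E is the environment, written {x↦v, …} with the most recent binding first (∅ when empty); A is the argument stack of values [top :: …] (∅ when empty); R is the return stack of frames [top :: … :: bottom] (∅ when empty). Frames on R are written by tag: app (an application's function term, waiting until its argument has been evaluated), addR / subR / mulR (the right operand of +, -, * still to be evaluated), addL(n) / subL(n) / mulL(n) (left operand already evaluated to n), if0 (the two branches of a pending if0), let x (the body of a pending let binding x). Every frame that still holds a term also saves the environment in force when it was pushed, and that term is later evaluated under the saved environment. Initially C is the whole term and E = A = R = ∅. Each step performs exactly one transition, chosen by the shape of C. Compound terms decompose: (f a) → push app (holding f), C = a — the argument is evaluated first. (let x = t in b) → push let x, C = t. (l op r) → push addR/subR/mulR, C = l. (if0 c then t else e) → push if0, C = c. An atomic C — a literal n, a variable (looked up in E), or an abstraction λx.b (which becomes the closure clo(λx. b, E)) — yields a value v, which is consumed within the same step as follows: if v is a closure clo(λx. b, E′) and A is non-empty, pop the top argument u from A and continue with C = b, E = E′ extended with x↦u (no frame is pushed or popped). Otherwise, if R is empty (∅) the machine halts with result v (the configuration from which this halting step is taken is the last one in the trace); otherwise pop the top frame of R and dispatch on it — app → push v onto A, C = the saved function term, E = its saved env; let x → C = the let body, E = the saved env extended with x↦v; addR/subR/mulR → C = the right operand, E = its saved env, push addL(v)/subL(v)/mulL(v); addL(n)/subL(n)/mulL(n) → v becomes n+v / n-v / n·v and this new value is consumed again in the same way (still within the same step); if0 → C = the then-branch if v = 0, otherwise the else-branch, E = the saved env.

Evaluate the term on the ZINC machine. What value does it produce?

[0] [C=(-3 - (let z = (if0 (let q = 6 in q) then (-1 - 6) else 5) in (if0 z then ((λy. ((λq. -1) 4)) z) else (z - -4)))) | E=∅ | A=∅ | R=∅]
[1] [C=-3 | E=∅ | A=∅ | R=[subR]]
[2] [C=(let z = (if0 (let q = 6 in q) then (-1 - 6) else 5) in (if0 z then ((λy. ((λq. -1) 4)) z) else (z - -4))) | E=∅ | A=∅ | R=[subL(-3)]]
[3] [C=(if0 (let q = 6 in q) then (-1 - 6) else 5) | E=∅ | A=∅ | R=[let z :: subL(-3)]]
[4] [C=(let q = 6 in q) | E=∅ | A=∅ | R=[if0 :: let z :: subL(-3)]]
[5] [C=6 | E=∅ | A=∅ | R=[let q :: if0 :: let z :: subL(-3)]]
[6] [C=q | E={q↦6} | A=∅ | R=[if0 :: let z :: subL(-3)]]
[7] [C=5 | E=∅ | A=∅ | R=[let z :: subL(-3)]]
[8] [C=(if0 z then ((λy. ((λq. -1) 4)) z) else (z - -4)) | E={z↦5} | A=∅ | R=[subL(-3)]]
[9] [C=z | E={z↦5} | A=∅ | R=[if0 :: subL(-3)]]
[10] [C=(z - -4) | E={z↦5} | A=∅ | R=[subL(-3)]]
[11] [C=z | E={z↦5} | A=∅ | R=[subR :: subL(-3)]]
[12] [C=-4 | E={z↦5} | A=∅ | R=[subL(5) :: subL(-3)]]
→ final value -12

Answer: -12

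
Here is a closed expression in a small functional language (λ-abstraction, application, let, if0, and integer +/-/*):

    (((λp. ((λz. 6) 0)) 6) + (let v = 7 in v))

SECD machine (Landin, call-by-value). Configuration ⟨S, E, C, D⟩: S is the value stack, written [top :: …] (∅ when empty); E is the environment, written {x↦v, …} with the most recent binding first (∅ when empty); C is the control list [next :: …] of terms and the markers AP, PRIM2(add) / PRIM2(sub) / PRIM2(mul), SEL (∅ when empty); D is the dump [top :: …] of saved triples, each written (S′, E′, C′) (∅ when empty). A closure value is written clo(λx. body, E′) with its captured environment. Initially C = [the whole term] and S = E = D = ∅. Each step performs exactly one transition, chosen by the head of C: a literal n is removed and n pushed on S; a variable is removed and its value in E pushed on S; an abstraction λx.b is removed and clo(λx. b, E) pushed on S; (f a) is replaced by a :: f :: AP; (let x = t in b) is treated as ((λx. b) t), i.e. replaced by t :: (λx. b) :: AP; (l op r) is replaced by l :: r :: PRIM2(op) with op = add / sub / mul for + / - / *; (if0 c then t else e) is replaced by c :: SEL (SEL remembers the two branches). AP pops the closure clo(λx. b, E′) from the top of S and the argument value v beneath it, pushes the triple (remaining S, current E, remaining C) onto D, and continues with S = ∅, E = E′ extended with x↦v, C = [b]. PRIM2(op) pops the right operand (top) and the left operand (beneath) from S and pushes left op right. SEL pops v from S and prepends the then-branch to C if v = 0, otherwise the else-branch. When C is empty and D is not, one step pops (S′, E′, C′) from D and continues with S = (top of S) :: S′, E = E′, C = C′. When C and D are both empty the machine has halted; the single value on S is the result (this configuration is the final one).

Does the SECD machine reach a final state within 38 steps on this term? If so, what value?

[0] [S=∅ | E=∅ | C=[(((λp. ((λz. 6) 0)) 6) + (let v = 7 in v))] | D=∅]
[1] [S=∅ | E=∅ | C=[((λp. ((λz. 6) 0)) 6) :: (let v = 7 in v) :: PRIM2(add)] | D=∅]
[2] [S=∅ | E=∅ | C=[6 :: (λp. ((λz. 6) 0)) :: AP :: (let v = 7 in v) :: PRIM2(add)] | D=∅]
[3] [S=[6] | E=∅ | C=[(λp. ((λz. 6) 0)) :: AP :: (let v = 7 in v) :: PRIM2(add)] | D=∅]
[4] [S=[clo(λp. ((λz. 6) 0), ∅) :: 6] | E=∅ | C=[AP :: (let v = 7 in v) :: PRIM2(add)] | D=∅]
[5] [S=∅ | E={p↦6} | C=[((λz. 6) 0)] | D=[(∅, ∅, [(let v = 7 in v) :: PRIM2(add)])]]
[6] [S=∅ | E={p↦6} | C=[0 :: (λz. 6) :: AP] | D=[(∅, ∅, [(let v = 7 in v) :: PRIM2(add)])]]
[7] [S=[0] | E={p↦6} | C=[(λz. 6) :: AP] | D=[(∅, ∅, [(let v = 7 in v) :: PRIM2(add)])]]
[8] [S=[clo(λz. 6, {p↦6}) :: 0] | E={p↦6} | C=[AP] | D=[(∅, ∅, [(let v = 7 in v) :: PRIM2(add)])]]
[9] [S=∅ | E={z↦0, p↦6} | C=[6] | D=[(∅, {p↦6}, ∅) :: (∅, ∅, [(let v = 7 in v) :: PRIM2(add)])]]
[10] [S=[6] | E={z↦0, p↦6} | C=∅ | D=[(∅, {p↦6}, ∅) :: (∅, ∅, [(let v = 7 in v) :: PRIM2(add)])]]
[11] [S=[6] | E={p↦6} | C=∅ | D=[(∅, ∅, [(let v = 7 in v) :: PRIM2(add)])]]
[12] [S=[6] | E=∅ | C=[(let v = 7 in v) :: PRIM2(add)] | D=∅]
[13] [S=[6] | E=∅ | C=[7 :: (λv. v) :: AP :: PRIM2(add)] | D=∅]
[14] [S=[7 :: 6] | E=∅ | C=[(λv. v) :: AP :: PRIM2(add)] | D=∅]
[15] [S=[clo(λv. v, ∅) :: 7 :: 6] | E=∅ | C=[AP :: PRIM2(add)] | D=∅]
[16] [S=∅ | E={v↦7} | C=[v] | D=[([6], ∅, [PRIM2(add)])]]
[17] [S=[7] | E={v↦7} | C=∅ | D=[([6], ∅, [PRIM2(add)])]]
[18] [S=[7 :: 6] | E=∅ | C=[PRIM2(add)] | D=∅]
[19] [S=[13] | E=∅ | C=∅ | D=∅]
→ final value 13

Answer: 13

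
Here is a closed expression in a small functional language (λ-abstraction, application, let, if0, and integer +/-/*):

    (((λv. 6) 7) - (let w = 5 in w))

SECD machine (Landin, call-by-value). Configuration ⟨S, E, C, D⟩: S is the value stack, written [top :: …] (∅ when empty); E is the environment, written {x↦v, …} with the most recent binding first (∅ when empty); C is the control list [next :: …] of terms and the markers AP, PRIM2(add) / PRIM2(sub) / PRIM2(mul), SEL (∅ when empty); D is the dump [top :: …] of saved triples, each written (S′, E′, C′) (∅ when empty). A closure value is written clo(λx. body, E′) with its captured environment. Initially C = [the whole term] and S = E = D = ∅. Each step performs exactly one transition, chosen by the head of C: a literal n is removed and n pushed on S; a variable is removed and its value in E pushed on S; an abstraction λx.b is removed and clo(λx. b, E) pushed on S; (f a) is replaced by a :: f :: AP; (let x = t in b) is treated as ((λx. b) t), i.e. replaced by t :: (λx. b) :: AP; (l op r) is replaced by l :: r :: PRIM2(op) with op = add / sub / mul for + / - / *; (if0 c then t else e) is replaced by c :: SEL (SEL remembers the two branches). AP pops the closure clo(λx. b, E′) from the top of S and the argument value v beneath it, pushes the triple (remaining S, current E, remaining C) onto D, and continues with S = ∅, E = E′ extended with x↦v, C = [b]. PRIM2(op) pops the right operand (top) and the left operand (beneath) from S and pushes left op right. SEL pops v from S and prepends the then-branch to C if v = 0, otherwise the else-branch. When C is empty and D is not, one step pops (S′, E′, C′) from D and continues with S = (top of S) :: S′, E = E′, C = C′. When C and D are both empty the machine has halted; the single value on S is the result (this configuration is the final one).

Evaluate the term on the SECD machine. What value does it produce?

Answer: 1

Derivation:
0. [S=∅ | E=∅ | C=[(((λv. 6) 7) - (let w = 5 in w))] | D=∅]
1. [S=∅ | E=∅ | C=[((λv. 6) 7) :: (let w = 5 in w) :: PRIM2(sub)] | D=∅]
2. [S=∅ | E=∅ | C=[7 :: (λv. 6) :: AP :: (let w = 5 in w) :: PRIM2(sub)] | D=∅]
3. [S=[7] | E=∅ | C=[(λv. 6) :: AP :: (let w = 5 in w) :: PRIM2(sub)] | D=∅]
4. [S=[clo(λv. 6, ∅) :: 7] | E=∅ | C=[AP :: (let w = 5 in w) :: PRIM2(sub)] | D=∅]
5. [S=∅ | E={v↦7} | C=[6] | D=[(∅, ∅, [(let w = 5 in w) :: PRIM2(sub)])]]
6. [S=[6] | E={v↦7} | C=∅ | D=[(∅, ∅, [(let w = 5 in w) :: PRIM2(sub)])]]
7. [S=[6] | E=∅ | C=[(let w = 5 in w) :: PRIM2(sub)] | D=∅]
8. [S=[6] | E=∅ | C=[5 :: (λw. w) :: AP :: PRIM2(sub)] | D=∅]
9. [S=[5 :: 6] | E=∅ | C=[(λw. w) :: AP :: PRIM2(sub)] | D=∅]
10. [S=[clo(λw. w, ∅) :: 5 :: 6] | E=∅ | C=[AP :: PRIM2(sub)] | D=∅]
11. [S=∅ | E={w↦5} | C=[w] | D=[([6], ∅, [PRIM2(sub)])]]
12. [S=[5] | E={w↦5} | C=∅ | D=[([6], ∅, [PRIM2(sub)])]]
13. [S=[5 :: 6] | E=∅ | C=[PRIM2(sub)] | D=∅]
14. [S=[1] | E=∅ | C=∅ | D=∅]
→ final value 1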